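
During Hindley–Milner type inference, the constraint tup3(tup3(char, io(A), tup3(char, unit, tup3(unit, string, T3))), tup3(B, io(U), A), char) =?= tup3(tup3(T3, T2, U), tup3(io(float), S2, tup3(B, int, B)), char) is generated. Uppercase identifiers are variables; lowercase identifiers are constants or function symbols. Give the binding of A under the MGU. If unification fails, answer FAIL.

tup3(io(float), int, io(float))

Decompose tup3/3: tup3(char, io(A), tup3(char, unit, tup3(unit, string, T3))) =?= tup3(T3, T2, U),  tup3(B, io(U), A) =?= tup3(io(float), S2, tup3(B, int, B)),  char =?= char.
Decompose tup3/3: char =?= T3,  io(A) =?= T2,  tup3(char, unit, tup3(unit, string, T3)) =?= U.
Bind T3 := char; substituting into the one remaining equation that mentions T3 gives: tup3(char, unit, tup3(unit, string, char)) =?= U.
Bind T2 := io(A); no other remaining equation mentions T2.
Bind U := tup3(char, unit, tup3(unit, string, char)); substituting into the one remaining equation that mentions U gives: tup3(B, io(tup3(char, unit, tup3(unit, string, char))), A) =?= tup3(io(float), S2, tup3(B, int, B)).
Decompose tup3/3: B =?= io(float),  io(tup3(char, unit, tup3(unit, string, char))) =?= S2,  A =?= tup3(B, int, B).
Bind B := io(float); substituting into the one remaining equation that mentions B gives: A =?= tup3(io(float), int, io(float)).
Bind S2 := io(tup3(char, unit, tup3(unit, string, char))); no other remaining equation mentions S2.
Bind A := tup3(io(float), int, io(float)); no other remaining equation mentions A. Substituting into the earlier binding gives T2 := io(tup3(io(float), int, io(float))).
Delete trivial equation char =?= char.
MGU = { T3 ↦ char, T2 ↦ io(tup3(io(float), int, io(float))), U ↦ tup3(char, unit, tup3(unit, string, char)), B ↦ io(float), S2 ↦ io(tup3(char, unit, tup3(unit, string, char))), A ↦ tup3(io(float), int, io(float)) }, so A ↦ tup3(io(float), int, io(float)).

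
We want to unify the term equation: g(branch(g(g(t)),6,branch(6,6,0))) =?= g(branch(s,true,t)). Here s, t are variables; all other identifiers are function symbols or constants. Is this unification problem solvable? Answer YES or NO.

NO

Decompose g/1: branch(g(g(t)),6,branch(6,6,0)) =?= branch(s,true,t).
Decompose branch/3: g(g(t)) =?= s,  6 =?= true,  branch(6,6,0) =?= t.
Bind s := g(g(t)); no other remaining equation mentions s.
Clash: constants 6 and true differ; no unifier exists.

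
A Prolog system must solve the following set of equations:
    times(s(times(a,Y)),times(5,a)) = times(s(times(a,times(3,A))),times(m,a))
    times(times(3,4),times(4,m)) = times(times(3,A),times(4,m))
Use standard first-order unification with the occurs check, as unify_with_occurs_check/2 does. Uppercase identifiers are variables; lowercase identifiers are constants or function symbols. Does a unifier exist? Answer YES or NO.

NO

Decompose times/2: s(times(a,Y)) = s(times(a,times(3,A))),  times(5,a) = times(m,a).
Decompose s/1: times(a,Y) = times(a,times(3,A)).
Decompose times/2: a = a,  Y = times(3,A).
Delete trivial equation a = a.
Bind Y := times(3,A); no other remaining equation mentions Y.
Decompose times/2: 5 = m,  a = a.
Clash: constants 5 and m differ; no unifier exists.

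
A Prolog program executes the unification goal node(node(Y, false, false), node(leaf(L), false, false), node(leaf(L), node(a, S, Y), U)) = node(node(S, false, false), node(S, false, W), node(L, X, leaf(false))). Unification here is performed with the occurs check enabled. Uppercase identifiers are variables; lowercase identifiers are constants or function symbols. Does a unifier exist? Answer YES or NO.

Decompose node/3: node(Y, false, false) = node(S, false, false),  node(leaf(L), false, false) = node(S, false, W),  node(leaf(L), node(a, S, Y), U) = node(L, X, leaf(false)).
Decompose node/3: Y = S,  false = false,  false = false.
Bind Y := S; substituting into the one remaining equation that mentions Y gives: node(leaf(L), node(a, S, S), U) = node(L, X, leaf(false)).
Delete trivial equation false = false.
Delete trivial equation false = false.
Decompose node/3: leaf(L) = S,  false = false,  false = W.
Bind S := leaf(L); substituting into the one remaining equation that mentions S gives: node(leaf(L), node(a, leaf(L), leaf(L)), U) = node(L, X, leaf(false)). Substituting into the earlier binding gives Y := leaf(L).
Delete trivial equation false = false.
Bind W := false; no other remaining equation mentions W.
Decompose node/3: leaf(L) = L,  node(a, leaf(L), leaf(L)) = X,  U = leaf(false).
Occurs check fails: L occurs in leaf(L); the equation L = leaf(L) has no finite solution.

NO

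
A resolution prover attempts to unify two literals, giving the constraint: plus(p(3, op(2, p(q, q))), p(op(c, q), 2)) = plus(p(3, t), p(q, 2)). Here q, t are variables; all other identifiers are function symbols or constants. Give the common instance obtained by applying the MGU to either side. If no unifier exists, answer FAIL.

FAIL

Decompose plus/2: p(3, op(2, p(q, q))) = p(3, t),  p(op(c, q), 2) = p(q, 2).
Decompose p/2: 3 = 3,  op(2, p(q, q)) = t.
Delete trivial equation 3 = 3.
Bind t := op(2, p(q, q)); no other remaining equation mentions t.
Decompose p/2: op(c, q) = q,  2 = 2.
Occurs check fails: q occurs in op(c, q); the equation q = op(c, q) has no finite solution.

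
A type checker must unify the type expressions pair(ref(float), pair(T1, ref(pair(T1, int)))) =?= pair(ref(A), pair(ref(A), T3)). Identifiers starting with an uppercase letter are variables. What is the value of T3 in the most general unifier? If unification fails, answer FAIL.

ref(pair(ref(float), int))

Decompose pair/2: ref(float) =?= ref(A),  pair(T1, ref(pair(T1, int))) =?= pair(ref(A), T3).
Decompose ref/1: float =?= A.
Bind A := float; substituting into the remaining equation gives: pair(T1, ref(pair(T1, int))) =?= pair(ref(float), T3).
Decompose pair/2: T1 =?= ref(float),  ref(pair(T1, int)) =?= T3.
Bind T1 := ref(float); substituting into the remaining equation gives: ref(pair(ref(float), int)) =?= T3.
Bind T3 := ref(pair(ref(float), int)).
MGU = { A -> float, T1 -> ref(float), T3 -> ref(pair(ref(float), int)) }, so T3 -> ref(pair(ref(float), int)).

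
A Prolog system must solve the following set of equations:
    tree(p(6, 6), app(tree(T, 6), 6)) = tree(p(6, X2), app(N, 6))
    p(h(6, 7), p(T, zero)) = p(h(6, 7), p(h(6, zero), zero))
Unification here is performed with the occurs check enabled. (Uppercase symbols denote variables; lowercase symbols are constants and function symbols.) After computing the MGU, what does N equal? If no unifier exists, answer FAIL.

Decompose tree/2: p(6, 6) = p(6, X2),  app(tree(T, 6), 6) = app(N, 6).
Decompose p/2: 6 = 6,  6 = X2.
Delete trivial equation 6 = 6.
Bind X2 := 6; no other remaining equation mentions X2.
Decompose app/2: tree(T, 6) = N,  6 = 6.
Bind N := tree(T, 6); no other remaining equation mentions N.
Delete trivial equation 6 = 6.
Decompose p/2: h(6, 7) = h(6, 7),  p(T, zero) = p(h(6, zero), zero).
Delete trivial equation h(6, 7) = h(6, 7).
Decompose p/2: T = h(6, zero),  zero = zero.
Bind T := h(6, zero); no other remaining equation mentions T. Substituting into the earlier binding gives N := tree(h(6, zero), 6).
Delete trivial equation zero = zero.
MGU = { X2 ↦ 6, N ↦ tree(h(6, zero), 6), T ↦ h(6, zero) }, so N ↦ tree(h(6, zero), 6).

tree(h(6, zero), 6)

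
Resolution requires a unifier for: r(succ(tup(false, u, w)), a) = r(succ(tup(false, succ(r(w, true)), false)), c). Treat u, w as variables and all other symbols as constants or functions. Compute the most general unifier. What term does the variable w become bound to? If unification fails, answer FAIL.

FAIL

Decompose r/2: succ(tup(false, u, w)) = succ(tup(false, succ(r(w, true)), false)),  a = c.
Decompose succ/1: tup(false, u, w) = tup(false, succ(r(w, true)), false).
Decompose tup/3: false = false,  u = succ(r(w, true)),  w = false.
Delete trivial equation false = false.
Bind u := succ(r(w, true)); no other remaining equation mentions u.
Bind w := false; no other remaining equation mentions w. Substituting into the earlier binding gives u := succ(r(false, true)).
Clash: constants a and c differ; no unifier exists.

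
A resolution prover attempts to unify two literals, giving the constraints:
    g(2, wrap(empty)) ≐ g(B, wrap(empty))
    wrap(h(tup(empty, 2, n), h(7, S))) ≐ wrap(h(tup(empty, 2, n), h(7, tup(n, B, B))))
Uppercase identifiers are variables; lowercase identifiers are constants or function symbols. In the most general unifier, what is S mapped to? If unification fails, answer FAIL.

Decompose g/2: 2 ≐ B,  wrap(empty) ≐ wrap(empty).
Bind B := 2; substituting into the one remaining equation that mentions B gives: wrap(h(tup(empty, 2, n), h(7, S))) ≐ wrap(h(tup(empty, 2, n), h(7, tup(n, 2, 2)))).
Delete trivial equation wrap(empty) ≐ wrap(empty).
Decompose wrap/1: h(tup(empty, 2, n), h(7, S)) ≐ h(tup(empty, 2, n), h(7, tup(n, 2, 2))).
Decompose h/2: tup(empty, 2, n) ≐ tup(empty, 2, n),  h(7, S) ≐ h(7, tup(n, 2, 2)).
Delete trivial equation tup(empty, 2, n) ≐ tup(empty, 2, n).
Decompose h/2: 7 ≐ 7,  S ≐ tup(n, 2, 2).
Delete trivial equation 7 ≐ 7.
Bind S := tup(n, 2, 2).
MGU = { B := 2, S := tup(n, 2, 2) }, so S := tup(n, 2, 2).

tup(n, 2, 2)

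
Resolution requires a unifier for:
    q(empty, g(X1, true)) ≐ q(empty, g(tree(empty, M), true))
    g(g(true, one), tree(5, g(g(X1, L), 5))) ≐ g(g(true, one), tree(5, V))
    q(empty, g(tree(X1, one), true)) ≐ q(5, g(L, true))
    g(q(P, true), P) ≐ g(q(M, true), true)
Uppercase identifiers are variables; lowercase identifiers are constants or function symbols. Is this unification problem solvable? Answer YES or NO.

Decompose q/2: empty ≐ empty,  g(X1, true) ≐ g(tree(empty, M), true).
Delete trivial equation empty ≐ empty.
Decompose g/2: X1 ≐ tree(empty, M),  true ≐ true.
Bind X1 := tree(empty, M); substituting into the 2 remaining equations that mention X1 gives: g(g(true, one), tree(5, g(g(tree(empty, M), L), 5))) ≐ g(g(true, one), tree(5, V)),  q(empty, g(tree(tree(empty, M), one), true)) ≐ q(5, g(L, true)).
Delete trivial equation true ≐ true.
Decompose g/2: g(true, one) ≐ g(true, one),  tree(5, g(g(tree(empty, M), L), 5)) ≐ tree(5, V).
Delete trivial equation g(true, one) ≐ g(true, one).
Decompose tree/2: 5 ≐ 5,  g(g(tree(empty, M), L), 5) ≐ V.
Delete trivial equation 5 ≐ 5.
Bind V := g(g(tree(empty, M), L), 5); no other remaining equation mentions V.
Decompose q/2: empty ≐ 5,  g(tree(tree(empty, M), one), true) ≐ g(L, true).
Clash: constants empty and 5 differ; no unifier exists.

NO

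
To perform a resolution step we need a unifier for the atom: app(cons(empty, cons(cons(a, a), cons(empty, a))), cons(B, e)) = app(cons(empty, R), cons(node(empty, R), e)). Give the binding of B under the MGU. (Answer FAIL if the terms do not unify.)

Decompose app/2: cons(empty, cons(cons(a, a), cons(empty, a))) = cons(empty, R),  cons(B, e) = cons(node(empty, R), e).
Decompose cons/2: empty = empty,  cons(cons(a, a), cons(empty, a)) = R.
Delete trivial equation empty = empty.
Bind R := cons(cons(a, a), cons(empty, a)); substituting into the remaining equation gives: cons(B, e) = cons(node(empty, cons(cons(a, a), cons(empty, a))), e).
Decompose cons/2: B = node(empty, cons(cons(a, a), cons(empty, a))),  e = e.
Bind B := node(empty, cons(cons(a, a), cons(empty, a))); no other remaining equation mentions B.
Delete trivial equation e = e.
MGU = { R := cons(cons(a, a), cons(empty, a)), B := node(empty, cons(cons(a, a), cons(empty, a))) }, so B := node(empty, cons(cons(a, a), cons(empty, a))).

node(empty, cons(cons(a, a), cons(empty, a)))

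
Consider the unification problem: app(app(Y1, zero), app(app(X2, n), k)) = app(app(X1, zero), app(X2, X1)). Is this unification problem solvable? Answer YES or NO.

Decompose app/2: app(Y1, zero) = app(X1, zero),  app(app(X2, n), k) = app(X2, X1).
Decompose app/2: Y1 = X1,  zero = zero.
Bind Y1 := X1; no other remaining equation mentions Y1.
Delete trivial equation zero = zero.
Decompose app/2: app(X2, n) = X2,  k = X1.
Occurs check fails: X2 occurs in app(X2, n); the equation X2 = app(X2, n) has no finite solution.

NO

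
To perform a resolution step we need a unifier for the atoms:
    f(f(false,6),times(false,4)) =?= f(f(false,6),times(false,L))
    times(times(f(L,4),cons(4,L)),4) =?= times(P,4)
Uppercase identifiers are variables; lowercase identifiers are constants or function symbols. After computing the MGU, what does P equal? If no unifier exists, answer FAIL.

times(f(4,4),cons(4,4))

Decompose f/2: f(false,6) =?= f(false,6),  times(false,4) =?= times(false,L).
Delete trivial equation f(false,6) =?= f(false,6).
Decompose times/2: false =?= false,  4 =?= L.
Delete trivial equation false =?= false.
Bind L := 4; substituting into the remaining equation gives: times(times(f(4,4),cons(4,4)),4) =?= times(P,4).
Decompose times/2: times(f(4,4),cons(4,4)) =?= P,  4 =?= 4.
Bind P := times(f(4,4),cons(4,4)); no other remaining equation mentions P.
Delete trivial equation 4 =?= 4.
MGU = { L -> 4, P -> times(f(4,4),cons(4,4)) }, so P -> times(f(4,4),cons(4,4)).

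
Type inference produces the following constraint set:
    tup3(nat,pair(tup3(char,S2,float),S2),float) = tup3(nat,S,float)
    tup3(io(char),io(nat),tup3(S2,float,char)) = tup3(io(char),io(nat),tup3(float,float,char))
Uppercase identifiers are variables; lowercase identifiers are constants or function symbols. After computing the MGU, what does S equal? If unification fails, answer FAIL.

Decompose tup3/3: nat = nat,  pair(tup3(char,S2,float),S2) = S,  float = float.
Delete trivial equation nat = nat.
Bind S := pair(tup3(char,S2,float),S2); no other remaining equation mentions S.
Delete trivial equation float = float.
Decompose tup3/3: io(char) = io(char),  io(nat) = io(nat),  tup3(S2,float,char) = tup3(float,float,char).
Delete trivial equation io(char) = io(char).
Delete trivial equation io(nat) = io(nat).
Decompose tup3/3: S2 = float,  float = float,  char = char.
Bind S2 := float; no other remaining equation mentions S2. Substituting into the earlier binding gives S := pair(tup3(char,float,float),float).
Delete trivial equation float = float.
Delete trivial equation char = char.
MGU = { S ↦ pair(tup3(char,float,float),float), S2 ↦ float }, so S ↦ pair(tup3(char,float,float),float).

pair(tup3(char,float,float),float)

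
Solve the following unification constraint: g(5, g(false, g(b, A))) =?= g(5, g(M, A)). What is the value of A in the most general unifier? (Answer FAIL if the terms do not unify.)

FAIL

Decompose g/2: 5 =?= 5,  g(false, g(b, A)) =?= g(M, A).
Delete trivial equation 5 =?= 5.
Decompose g/2: false =?= M,  g(b, A) =?= A.
Bind M := false; no other remaining equation mentions M.
Occurs check fails: A occurs in g(b, A); the equation A =?= g(b, A) has no finite solution.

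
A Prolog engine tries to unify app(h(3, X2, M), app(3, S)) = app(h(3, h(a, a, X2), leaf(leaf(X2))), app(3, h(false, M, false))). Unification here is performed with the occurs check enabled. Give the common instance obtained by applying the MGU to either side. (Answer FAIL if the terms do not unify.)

Decompose app/2: h(3, X2, M) = h(3, h(a, a, X2), leaf(leaf(X2))),  app(3, S) = app(3, h(false, M, false)).
Decompose h/3: 3 = 3,  X2 = h(a, a, X2),  M = leaf(leaf(X2)).
Delete trivial equation 3 = 3.
Occurs check fails: X2 occurs in h(a, a, X2); the equation X2 = h(a, a, X2) has no finite solution.

FAIL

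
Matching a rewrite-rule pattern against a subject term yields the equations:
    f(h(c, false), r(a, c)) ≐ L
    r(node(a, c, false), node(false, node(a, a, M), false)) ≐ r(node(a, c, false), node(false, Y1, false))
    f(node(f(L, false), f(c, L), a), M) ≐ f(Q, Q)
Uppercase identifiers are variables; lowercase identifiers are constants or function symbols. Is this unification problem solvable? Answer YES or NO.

YES

Bind L := f(h(c, false), r(a, c)); substituting into the one remaining equation that mentions L gives: f(node(f(f(h(c, false), r(a, c)), false), f(c, f(h(c, false), r(a, c))), a), M) ≐ f(Q, Q).
Decompose r/2: node(a, c, false) ≐ node(a, c, false),  node(false, node(a, a, M), false) ≐ node(false, Y1, false).
Delete trivial equation node(a, c, false) ≐ node(a, c, false).
Decompose node/3: false ≐ false,  node(a, a, M) ≐ Y1,  false ≐ false.
Delete trivial equation false ≐ false.
Bind Y1 := node(a, a, M); no other remaining equation mentions Y1.
Delete trivial equation false ≐ false.
Decompose f/2: node(f(f(h(c, false), r(a, c)), false), f(c, f(h(c, false), r(a, c))), a) ≐ Q,  M ≐ Q.
Bind Q := node(f(f(h(c, false), r(a, c)), false), f(c, f(h(c, false), r(a, c))), a); substituting into the remaining equation gives: M ≐ node(f(f(h(c, false), r(a, c)), false), f(c, f(h(c, false), r(a, c))), a).
Bind M := node(f(f(h(c, false), r(a, c)), false), f(c, f(h(c, false), r(a, c))), a). Substituting into the earlier binding gives Y1 := node(a, a, node(f(f(h(c, false), r(a, c)), false), f(c, f(h(c, false), r(a, c))), a)).
No equations remain and no clash or occurs-check failure arose, so a unifier exists.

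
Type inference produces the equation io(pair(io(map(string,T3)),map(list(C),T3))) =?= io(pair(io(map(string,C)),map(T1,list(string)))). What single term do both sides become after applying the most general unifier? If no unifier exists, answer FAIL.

Decompose io/1: pair(io(map(string,T3)),map(list(C),T3)) =?= pair(io(map(string,C)),map(T1,list(string))).
Decompose pair/2: io(map(string,T3)) =?= io(map(string,C)),  map(list(C),T3) =?= map(T1,list(string)).
Decompose io/1: map(string,T3) =?= map(string,C).
Decompose map/2: string =?= string,  T3 =?= C.
Delete trivial equation string =?= string.
Bind T3 := C; substituting into the remaining equation gives: map(list(C),C) =?= map(T1,list(string)).
Decompose map/2: list(C) =?= T1,  C =?= list(string).
Bind T1 := list(C); no other remaining equation mentions T1.
Bind C := list(string). Substituting into the earlier bindings gives T3 := list(string), T1 := list(list(string)).
Applying the MGU to either side gives io(pair(io(map(string,list(string))),map(list(list(string)),list(string)))).

io(pair(io(map(string,list(string))),map(list(list(string)),list(string))))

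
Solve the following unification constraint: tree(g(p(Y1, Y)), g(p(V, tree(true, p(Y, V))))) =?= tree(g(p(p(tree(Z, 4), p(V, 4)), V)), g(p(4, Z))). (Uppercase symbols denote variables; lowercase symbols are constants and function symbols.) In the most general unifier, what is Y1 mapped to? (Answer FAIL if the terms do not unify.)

p(tree(tree(true, p(4, 4)), 4), p(4, 4))

Decompose tree/2: g(p(Y1, Y)) =?= g(p(p(tree(Z, 4), p(V, 4)), V)),  g(p(V, tree(true, p(Y, V)))) =?= g(p(4, Z)).
Decompose g/1: p(Y1, Y) =?= p(p(tree(Z, 4), p(V, 4)), V).
Decompose p/2: Y1 =?= p(tree(Z, 4), p(V, 4)),  Y =?= V.
Bind Y1 := p(tree(Z, 4), p(V, 4)); no other remaining equation mentions Y1.
Bind Y := V; substituting into the remaining equation gives: g(p(V, tree(true, p(V, V)))) =?= g(p(4, Z)).
Decompose g/1: p(V, tree(true, p(V, V))) =?= p(4, Z).
Decompose p/2: V =?= 4,  tree(true, p(V, V)) =?= Z.
Bind V := 4; substituting into the remaining equation gives: tree(true, p(4, 4)) =?= Z. Substituting into the earlier bindings gives Y1 := p(tree(Z, 4), p(4, 4)), Y := 4.
Bind Z := tree(true, p(4, 4)). Substituting into the earlier binding gives Y1 := p(tree(tree(true, p(4, 4)), 4), p(4, 4)).
MGU = { Y1 -> p(tree(tree(true, p(4, 4)), 4), p(4, 4)), Y -> 4, V -> 4, Z -> tree(true, p(4, 4)) }, so Y1 -> p(tree(tree(true, p(4, 4)), 4), p(4, 4)).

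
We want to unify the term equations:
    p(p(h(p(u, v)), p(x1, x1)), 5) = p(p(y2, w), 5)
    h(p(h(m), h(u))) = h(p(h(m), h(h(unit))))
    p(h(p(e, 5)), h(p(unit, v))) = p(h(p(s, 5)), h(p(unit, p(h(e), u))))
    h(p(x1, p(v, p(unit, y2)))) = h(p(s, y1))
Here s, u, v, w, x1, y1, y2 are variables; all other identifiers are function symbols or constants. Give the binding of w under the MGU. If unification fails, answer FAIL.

Decompose p/2: p(h(p(u, v)), p(x1, x1)) = p(y2, w),  5 = 5.
Decompose p/2: h(p(u, v)) = y2,  p(x1, x1) = w.
Bind y2 := h(p(u, v)); substituting into the one remaining equation that mentions y2 gives: h(p(x1, p(v, p(unit, h(p(u, v)))))) = h(p(s, y1)).
Bind w := p(x1, x1); no other remaining equation mentions w.
Delete trivial equation 5 = 5.
Decompose h/1: p(h(m), h(u)) = p(h(m), h(h(unit))).
Decompose p/2: h(m) = h(m),  h(u) = h(h(unit)).
Delete trivial equation h(m) = h(m).
Decompose h/1: u = h(unit).
Bind u := h(unit); substituting into the remaining equations gives: p(h(p(e, 5)), h(p(unit, v))) = p(h(p(s, 5)), h(p(unit, p(h(e), h(unit))))),  h(p(x1, p(v, p(unit, h(p(h(unit), v)))))) = h(p(s, y1)). Substituting into the earlier binding gives y2 := h(p(h(unit), v)).
Decompose p/2: h(p(e, 5)) = h(p(s, 5)),  h(p(unit, v)) = h(p(unit, p(h(e), h(unit)))).
Decompose h/1: p(e, 5) = p(s, 5).
Decompose p/2: e = s,  5 = 5.
Bind s := e; substituting into the one remaining equation that mentions s gives: h(p(x1, p(v, p(unit, h(p(h(unit), v)))))) = h(p(e, y1)).
Delete trivial equation 5 = 5.
Decompose h/1: p(unit, v) = p(unit, p(h(e), h(unit))).
Decompose p/2: unit = unit,  v = p(h(e), h(unit)).
Delete trivial equation unit = unit.
Bind v := p(h(e), h(unit)); substituting into the remaining equation gives: h(p(x1, p(p(h(e), h(unit)), p(unit, h(p(h(unit), p(h(e), h(unit)))))))) = h(p(e, y1)). Substituting into the earlier binding gives y2 := h(p(h(unit), p(h(e), h(unit)))).
Decompose h/1: p(x1, p(p(h(e), h(unit)), p(unit, h(p(h(unit), p(h(e), h(unit))))))) = p(e, y1).
Decompose p/2: x1 = e,  p(p(h(e), h(unit)), p(unit, h(p(h(unit), p(h(e), h(unit)))))) = y1.
Bind x1 := e; no other remaining equation mentions x1. Substituting into the earlier binding gives w := p(e, e).
Bind y1 := p(p(h(e), h(unit)), p(unit, h(p(h(unit), p(h(e), h(unit)))))).
MGU = { y2 := h(p(h(unit), p(h(e), h(unit)))), w := p(e, e), u := h(unit), s := e, v := p(h(e), h(unit)), x1 := e, y1 := p(p(h(e), h(unit)), p(unit, h(p(h(unit), p(h(e), h(unit)))))) }, so w := p(e, e).

p(e, e)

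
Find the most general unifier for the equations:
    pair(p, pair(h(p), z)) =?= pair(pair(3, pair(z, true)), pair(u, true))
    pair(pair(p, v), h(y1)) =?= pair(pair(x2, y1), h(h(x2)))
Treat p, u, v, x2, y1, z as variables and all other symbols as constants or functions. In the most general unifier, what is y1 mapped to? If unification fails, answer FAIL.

h(pair(3, pair(true, true)))

Decompose pair/2: p =?= pair(3, pair(z, true)),  pair(h(p), z) =?= pair(u, true).
Bind p := pair(3, pair(z, true)); substituting into the remaining equations gives: pair(h(pair(3, pair(z, true))), z) =?= pair(u, true),  pair(pair(pair(3, pair(z, true)), v), h(y1)) =?= pair(pair(x2, y1), h(h(x2))).
Decompose pair/2: h(pair(3, pair(z, true))) =?= u,  z =?= true.
Bind u := h(pair(3, pair(z, true))); no other remaining equation mentions u.
Bind z := true; substituting into the remaining equation gives: pair(pair(pair(3, pair(true, true)), v), h(y1)) =?= pair(pair(x2, y1), h(h(x2))). Substituting into the earlier bindings gives p := pair(3, pair(true, true)), u := h(pair(3, pair(true, true))).
Decompose pair/2: pair(pair(3, pair(true, true)), v) =?= pair(x2, y1),  h(y1) =?= h(h(x2)).
Decompose pair/2: pair(3, pair(true, true)) =?= x2,  v =?= y1.
Bind x2 := pair(3, pair(true, true)); substituting into the one remaining equation that mentions x2 gives: h(y1) =?= h(h(pair(3, pair(true, true)))).
Bind v := y1; no other remaining equation mentions v.
Decompose h/1: y1 =?= h(pair(3, pair(true, true))).
Bind y1 := h(pair(3, pair(true, true))). Substituting into the earlier binding gives v := h(pair(3, pair(true, true))).
MGU = { p -> pair(3, pair(true, true)), u -> h(pair(3, pair(true, true))), z -> true, x2 -> pair(3, pair(true, true)), v -> h(pair(3, pair(true, true))), y1 -> h(pair(3, pair(true, true))) }, so y1 -> h(pair(3, pair(true, true))).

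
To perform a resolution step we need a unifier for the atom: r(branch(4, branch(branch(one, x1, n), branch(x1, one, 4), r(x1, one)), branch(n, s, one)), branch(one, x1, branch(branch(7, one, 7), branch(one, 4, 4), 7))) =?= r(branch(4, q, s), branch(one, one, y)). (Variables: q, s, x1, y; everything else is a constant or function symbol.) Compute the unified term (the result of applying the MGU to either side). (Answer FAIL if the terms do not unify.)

FAIL

Decompose r/2: branch(4, branch(branch(one, x1, n), branch(x1, one, 4), r(x1, one)), branch(n, s, one)) =?= branch(4, q, s),  branch(one, x1, branch(branch(7, one, 7), branch(one, 4, 4), 7)) =?= branch(one, one, y).
Decompose branch/3: 4 =?= 4,  branch(branch(one, x1, n), branch(x1, one, 4), r(x1, one)) =?= q,  branch(n, s, one) =?= s.
Delete trivial equation 4 =?= 4.
Bind q := branch(branch(one, x1, n), branch(x1, one, 4), r(x1, one)); no other remaining equation mentions q.
Occurs check fails: s occurs in branch(n, s, one); the equation s =?= branch(n, s, one) has no finite solution.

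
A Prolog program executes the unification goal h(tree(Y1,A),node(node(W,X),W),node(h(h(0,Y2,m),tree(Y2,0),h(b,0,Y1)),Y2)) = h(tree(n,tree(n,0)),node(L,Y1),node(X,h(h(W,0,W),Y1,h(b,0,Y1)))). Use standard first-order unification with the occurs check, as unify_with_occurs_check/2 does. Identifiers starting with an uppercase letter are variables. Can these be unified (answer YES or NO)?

YES

Decompose h/3: tree(Y1,A) = tree(n,tree(n,0)),  node(node(W,X),W) = node(L,Y1),  node(h(h(0,Y2,m),tree(Y2,0),h(b,0,Y1)),Y2) = node(X,h(h(W,0,W),Y1,h(b,0,Y1))).
Decompose tree/2: Y1 = n,  A = tree(n,0).
Bind Y1 := n; substituting into the 2 remaining equations that mention Y1 gives: node(node(W,X),W) = node(L,n),  node(h(h(0,Y2,m),tree(Y2,0),h(b,0,n)),Y2) = node(X,h(h(W,0,W),n,h(b,0,n))).
Bind A := tree(n,0); no other remaining equation mentions A.
Decompose node/2: node(W,X) = L,  W = n.
Bind L := node(W,X); no other remaining equation mentions L.
Bind W := n; substituting into the remaining equation gives: node(h(h(0,Y2,m),tree(Y2,0),h(b,0,n)),Y2) = node(X,h(h(n,0,n),n,h(b,0,n))). Substituting into the earlier binding gives L := node(n,X).
Decompose node/2: h(h(0,Y2,m),tree(Y2,0),h(b,0,n)) = X,  Y2 = h(h(n,0,n),n,h(b,0,n)).
Bind X := h(h(0,Y2,m),tree(Y2,0),h(b,0,n)); no other remaining equation mentions X. Substituting into the earlier binding gives L := node(n,h(h(0,Y2,m),tree(Y2,0),h(b,0,n))).
Bind Y2 := h(h(n,0,n),n,h(b,0,n)). Substituting into the earlier bindings gives L := node(n,h(h(0,h(h(n,0,n),n,h(b,0,n)),m),tree(h(h(n,0,n),n,h(b,0,n)),0),h(b,0,n))), X := h(h(0,h(h(n,0,n),n,h(b,0,n)),m),tree(h(h(n,0,n),n,h(b,0,n)),0),h(b,0,n)).
No equations remain and no clash or occurs-check failure arose, so a unifier exists.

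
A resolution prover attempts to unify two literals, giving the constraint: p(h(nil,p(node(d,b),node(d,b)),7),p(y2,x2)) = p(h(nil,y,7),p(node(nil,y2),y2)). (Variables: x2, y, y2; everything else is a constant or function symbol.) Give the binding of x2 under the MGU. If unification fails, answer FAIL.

Decompose p/2: h(nil,p(node(d,b),node(d,b)),7) = h(nil,y,7),  p(y2,x2) = p(node(nil,y2),y2).
Decompose h/3: nil = nil,  p(node(d,b),node(d,b)) = y,  7 = 7.
Delete trivial equation nil = nil.
Bind y := p(node(d,b),node(d,b)); no other remaining equation mentions y.
Delete trivial equation 7 = 7.
Decompose p/2: y2 = node(nil,y2),  x2 = y2.
Occurs check fails: y2 occurs in node(nil,y2); the equation y2 = node(nil,y2) has no finite solution.

FAIL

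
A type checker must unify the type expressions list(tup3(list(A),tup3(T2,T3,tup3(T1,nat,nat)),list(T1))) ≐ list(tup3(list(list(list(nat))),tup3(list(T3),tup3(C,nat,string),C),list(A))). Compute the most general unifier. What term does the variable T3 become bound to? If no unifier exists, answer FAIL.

Decompose list/1: tup3(list(A),tup3(T2,T3,tup3(T1,nat,nat)),list(T1)) ≐ tup3(list(list(list(nat))),tup3(list(T3),tup3(C,nat,string),C),list(A)).
Decompose tup3/3: list(A) ≐ list(list(list(nat))),  tup3(T2,T3,tup3(T1,nat,nat)) ≐ tup3(list(T3),tup3(C,nat,string),C),  list(T1) ≐ list(A).
Decompose list/1: A ≐ list(list(nat)).
Bind A := list(list(nat)); substituting into the one remaining equation that mentions A gives: list(T1) ≐ list(list(list(nat))).
Decompose tup3/3: T2 ≐ list(T3),  T3 ≐ tup3(C,nat,string),  tup3(T1,nat,nat) ≐ C.
Bind T2 := list(T3); no other remaining equation mentions T2.
Bind T3 := tup3(C,nat,string); no other remaining equation mentions T3. Substituting into the earlier binding gives T2 := list(tup3(C,nat,string)).
Bind C := tup3(T1,nat,nat); no other remaining equation mentions C. Substituting into the earlier bindings gives T2 := list(tup3(tup3(T1,nat,nat),nat,string)), T3 := tup3(tup3(T1,nat,nat),nat,string).
Decompose list/1: T1 ≐ list(list(nat)).
Bind T1 := list(list(nat)). Substituting into the earlier bindings gives T2 := list(tup3(tup3(list(list(nat)),nat,nat),nat,string)), T3 := tup3(tup3(list(list(nat)),nat,nat),nat,string), C := tup3(list(list(nat)),nat,nat).
MGU = { A ↦ list(list(nat)), T2 ↦ list(tup3(tup3(list(list(nat)),nat,nat),nat,string)), T3 ↦ tup3(tup3(list(list(nat)),nat,nat),nat,string), C ↦ tup3(list(list(nat)),nat,nat), T1 ↦ list(list(nat)) }, so T3 ↦ tup3(tup3(list(list(nat)),nat,nat),nat,string).

tup3(tup3(list(list(nat)),nat,nat),nat,string)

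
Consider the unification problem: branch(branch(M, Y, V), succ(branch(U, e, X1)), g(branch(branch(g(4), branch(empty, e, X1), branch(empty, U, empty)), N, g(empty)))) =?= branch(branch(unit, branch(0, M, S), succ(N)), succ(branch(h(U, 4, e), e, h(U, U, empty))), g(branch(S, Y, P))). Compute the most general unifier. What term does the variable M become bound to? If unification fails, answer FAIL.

FAIL

Decompose branch/3: branch(M, Y, V) =?= branch(unit, branch(0, M, S), succ(N)),  succ(branch(U, e, X1)) =?= succ(branch(h(U, 4, e), e, h(U, U, empty))),  g(branch(branch(g(4), branch(empty, e, X1), branch(empty, U, empty)), N, g(empty))) =?= g(branch(S, Y, P)).
Decompose branch/3: M =?= unit,  Y =?= branch(0, M, S),  V =?= succ(N).
Bind M := unit; substituting into the one remaining equation that mentions M gives: Y =?= branch(0, unit, S).
Bind Y := branch(0, unit, S); substituting into the one remaining equation that mentions Y gives: g(branch(branch(g(4), branch(empty, e, X1), branch(empty, U, empty)), N, g(empty))) =?= g(branch(S, branch(0, unit, S), P)).
Bind V := succ(N); no other remaining equation mentions V.
Decompose succ/1: branch(U, e, X1) =?= branch(h(U, 4, e), e, h(U, U, empty)).
Decompose branch/3: U =?= h(U, 4, e),  e =?= e,  X1 =?= h(U, U, empty).
Occurs check fails: U occurs in h(U, 4, e); the equation U =?= h(U, 4, e) has no finite solution.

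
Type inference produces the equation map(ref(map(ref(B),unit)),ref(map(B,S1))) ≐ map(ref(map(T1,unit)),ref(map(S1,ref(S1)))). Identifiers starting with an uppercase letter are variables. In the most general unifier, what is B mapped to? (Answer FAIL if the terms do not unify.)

FAIL

Decompose map/2: ref(map(ref(B),unit)) ≐ ref(map(T1,unit)),  ref(map(B,S1)) ≐ ref(map(S1,ref(S1))).
Decompose ref/1: map(ref(B),unit) ≐ map(T1,unit).
Decompose map/2: ref(B) ≐ T1,  unit ≐ unit.
Bind T1 := ref(B); no other remaining equation mentions T1.
Delete trivial equation unit ≐ unit.
Decompose ref/1: map(B,S1) ≐ map(S1,ref(S1)).
Decompose map/2: B ≐ S1,  S1 ≐ ref(S1).
Bind B := S1; no other remaining equation mentions B. Substituting into the earlier binding gives T1 := ref(S1).
Occurs check fails: S1 occurs in ref(S1); the equation S1 ≐ ref(S1) has no finite solution.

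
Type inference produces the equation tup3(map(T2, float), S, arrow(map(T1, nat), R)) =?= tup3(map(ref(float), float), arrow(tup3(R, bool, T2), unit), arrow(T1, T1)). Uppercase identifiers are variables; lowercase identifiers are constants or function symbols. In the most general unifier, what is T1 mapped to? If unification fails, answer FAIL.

FAIL

Decompose tup3/3: map(T2, float) =?= map(ref(float), float),  S =?= arrow(tup3(R, bool, T2), unit),  arrow(map(T1, nat), R) =?= arrow(T1, T1).
Decompose map/2: T2 =?= ref(float),  float =?= float.
Bind T2 := ref(float); substituting into the one remaining equation that mentions T2 gives: S =?= arrow(tup3(R, bool, ref(float)), unit).
Delete trivial equation float =?= float.
Bind S := arrow(tup3(R, bool, ref(float)), unit); no other remaining equation mentions S.
Decompose arrow/2: map(T1, nat) =?= T1,  R =?= T1.
Occurs check fails: T1 occurs in map(T1, nat); the equation T1 =?= map(T1, nat) has no finite solution.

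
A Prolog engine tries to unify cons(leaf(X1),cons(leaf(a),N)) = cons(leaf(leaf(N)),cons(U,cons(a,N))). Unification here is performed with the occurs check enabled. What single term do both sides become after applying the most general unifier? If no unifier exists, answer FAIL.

Decompose cons/2: leaf(X1) = leaf(leaf(N)),  cons(leaf(a),N) = cons(U,cons(a,N)).
Decompose leaf/1: X1 = leaf(N).
Bind X1 := leaf(N); no other remaining equation mentions X1.
Decompose cons/2: leaf(a) = U,  N = cons(a,N).
Bind U := leaf(a); no other remaining equation mentions U.
Occurs check fails: N occurs in cons(a,N); the equation N = cons(a,N) has no finite solution.

FAIL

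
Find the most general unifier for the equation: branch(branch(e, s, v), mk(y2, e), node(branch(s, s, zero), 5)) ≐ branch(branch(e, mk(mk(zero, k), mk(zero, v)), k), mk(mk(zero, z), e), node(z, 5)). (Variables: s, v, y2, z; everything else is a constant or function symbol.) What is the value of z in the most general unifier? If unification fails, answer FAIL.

branch(mk(mk(zero, k), mk(zero, k)), mk(mk(zero, k), mk(zero, k)), zero)

Decompose branch/3: branch(e, s, v) ≐ branch(e, mk(mk(zero, k), mk(zero, v)), k),  mk(y2, e) ≐ mk(mk(zero, z), e),  node(branch(s, s, zero), 5) ≐ node(z, 5).
Decompose branch/3: e ≐ e,  s ≐ mk(mk(zero, k), mk(zero, v)),  v ≐ k.
Delete trivial equation e ≐ e.
Bind s := mk(mk(zero, k), mk(zero, v)); substituting into the one remaining equation that mentions s gives: node(branch(mk(mk(zero, k), mk(zero, v)), mk(mk(zero, k), mk(zero, v)), zero), 5) ≐ node(z, 5).
Bind v := k; substituting into the one remaining equation that mentions v gives: node(branch(mk(mk(zero, k), mk(zero, k)), mk(mk(zero, k), mk(zero, k)), zero), 5) ≐ node(z, 5). Substituting into the earlier binding gives s := mk(mk(zero, k), mk(zero, k)).
Decompose mk/2: y2 ≐ mk(zero, z),  e ≐ e.
Bind y2 := mk(zero, z); no other remaining equation mentions y2.
Delete trivial equation e ≐ e.
Decompose node/2: branch(mk(mk(zero, k), mk(zero, k)), mk(mk(zero, k), mk(zero, k)), zero) ≐ z,  5 ≐ 5.
Bind z := branch(mk(mk(zero, k), mk(zero, k)), mk(mk(zero, k), mk(zero, k)), zero); no other remaining equation mentions z. Substituting into the earlier binding gives y2 := mk(zero, branch(mk(mk(zero, k), mk(zero, k)), mk(mk(zero, k), mk(zero, k)), zero)).
Delete trivial equation 5 ≐ 5.
MGU = { s ↦ mk(mk(zero, k), mk(zero, k)), v ↦ k, y2 ↦ mk(zero, branch(mk(mk(zero, k), mk(zero, k)), mk(mk(zero, k), mk(zero, k)), zero)), z ↦ branch(mk(mk(zero, k), mk(zero, k)), mk(mk(zero, k), mk(zero, k)), zero) }, so z ↦ branch(mk(mk(zero, k), mk(zero, k)), mk(mk(zero, k), mk(zero, k)), zero).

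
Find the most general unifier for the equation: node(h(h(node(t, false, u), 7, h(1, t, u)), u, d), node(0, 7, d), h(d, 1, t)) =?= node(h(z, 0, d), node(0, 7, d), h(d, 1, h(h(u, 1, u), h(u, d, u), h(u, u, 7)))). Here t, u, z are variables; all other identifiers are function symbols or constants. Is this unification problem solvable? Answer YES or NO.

Decompose node/3: h(h(node(t, false, u), 7, h(1, t, u)), u, d) =?= h(z, 0, d),  node(0, 7, d) =?= node(0, 7, d),  h(d, 1, t) =?= h(d, 1, h(h(u, 1, u), h(u, d, u), h(u, u, 7))).
Decompose h/3: h(node(t, false, u), 7, h(1, t, u)) =?= z,  u =?= 0,  d =?= d.
Bind z := h(node(t, false, u), 7, h(1, t, u)); no other remaining equation mentions z.
Bind u := 0; substituting into the one remaining equation that mentions u gives: h(d, 1, t) =?= h(d, 1, h(h(0, 1, 0), h(0, d, 0), h(0, 0, 7))). Substituting into the earlier binding gives z := h(node(t, false, 0), 7, h(1, t, 0)).
Delete trivial equation d =?= d.
Delete trivial equation node(0, 7, d) =?= node(0, 7, d).
Decompose h/3: d =?= d,  1 =?= 1,  t =?= h(h(0, 1, 0), h(0, d, 0), h(0, 0, 7)).
Delete trivial equation d =?= d.
Delete trivial equation 1 =?= 1.
Bind t := h(h(0, 1, 0), h(0, d, 0), h(0, 0, 7)). Substituting into the earlier binding gives z := h(node(h(h(0, 1, 0), h(0, d, 0), h(0, 0, 7)), false, 0), 7, h(1, h(h(0, 1, 0), h(0, d, 0), h(0, 0, 7)), 0)).
No equations remain and no clash or occurs-check failure arose, so a unifier exists.

YES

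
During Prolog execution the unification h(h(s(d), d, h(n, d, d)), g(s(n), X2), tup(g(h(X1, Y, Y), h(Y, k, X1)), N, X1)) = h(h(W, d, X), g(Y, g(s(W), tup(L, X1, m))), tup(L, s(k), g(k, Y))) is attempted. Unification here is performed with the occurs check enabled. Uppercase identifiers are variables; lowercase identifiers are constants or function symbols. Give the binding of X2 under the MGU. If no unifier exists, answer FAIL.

Decompose h/3: h(s(d), d, h(n, d, d)) = h(W, d, X),  g(s(n), X2) = g(Y, g(s(W), tup(L, X1, m))),  tup(g(h(X1, Y, Y), h(Y, k, X1)), N, X1) = tup(L, s(k), g(k, Y)).
Decompose h/3: s(d) = W,  d = d,  h(n, d, d) = X.
Bind W := s(d); substituting into the one remaining equation that mentions W gives: g(s(n), X2) = g(Y, g(s(s(d)), tup(L, X1, m))).
Delete trivial equation d = d.
Bind X := h(n, d, d); no other remaining equation mentions X.
Decompose g/2: s(n) = Y,  X2 = g(s(s(d)), tup(L, X1, m)).
Bind Y := s(n); substituting into the one remaining equation that mentions Y gives: tup(g(h(X1, s(n), s(n)), h(s(n), k, X1)), N, X1) = tup(L, s(k), g(k, s(n))).
Bind X2 := g(s(s(d)), tup(L, X1, m)); no other remaining equation mentions X2.
Decompose tup/3: g(h(X1, s(n), s(n)), h(s(n), k, X1)) = L,  N = s(k),  X1 = g(k, s(n)).
Bind L := g(h(X1, s(n), s(n)), h(s(n), k, X1)); no other remaining equation mentions L. Substituting into the earlier binding gives X2 := g(s(s(d)), tup(g(h(X1, s(n), s(n)), h(s(n), k, X1)), X1, m)).
Bind N := s(k); no other remaining equation mentions N.
Bind X1 := g(k, s(n)). Substituting into the earlier bindings gives X2 := g(s(s(d)), tup(g(h(g(k, s(n)), s(n), s(n)), h(s(n), k, g(k, s(n)))), g(k, s(n)), m)), L := g(h(g(k, s(n)), s(n), s(n)), h(s(n), k, g(k, s(n)))).
MGU = { W ↦ s(d), X ↦ h(n, d, d), Y ↦ s(n), X2 ↦ g(s(s(d)), tup(g(h(g(k, s(n)), s(n), s(n)), h(s(n), k, g(k, s(n)))), g(k, s(n)), m)), L ↦ g(h(g(k, s(n)), s(n), s(n)), h(s(n), k, g(k, s(n)))), N ↦ s(k), X1 ↦ g(k, s(n)) }, so X2 ↦ g(s(s(d)), tup(g(h(g(k, s(n)), s(n), s(n)), h(s(n), k, g(k, s(n)))), g(k, s(n)), m)).

g(s(s(d)), tup(g(h(g(k, s(n)), s(n), s(n)), h(s(n), k, g(k, s(n)))), g(k, s(n)), m))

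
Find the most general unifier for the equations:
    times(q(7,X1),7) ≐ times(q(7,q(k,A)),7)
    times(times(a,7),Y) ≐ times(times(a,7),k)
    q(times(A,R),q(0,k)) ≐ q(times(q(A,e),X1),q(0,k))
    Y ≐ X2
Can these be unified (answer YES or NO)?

Decompose times/2: q(7,X1) ≐ q(7,q(k,A)),  7 ≐ 7.
Decompose q/2: 7 ≐ 7,  X1 ≐ q(k,A).
Delete trivial equation 7 ≐ 7.
Bind X1 := q(k,A); substituting into the one remaining equation that mentions X1 gives: q(times(A,R),q(0,k)) ≐ q(times(q(A,e),q(k,A)),q(0,k)).
Delete trivial equation 7 ≐ 7.
Decompose times/2: times(a,7) ≐ times(a,7),  Y ≐ k.
Delete trivial equation times(a,7) ≐ times(a,7).
Bind Y := k; substituting into the one remaining equation that mentions Y gives: k ≐ X2.
Decompose q/2: times(A,R) ≐ times(q(A,e),q(k,A)),  q(0,k) ≐ q(0,k).
Decompose times/2: A ≐ q(A,e),  R ≐ q(k,A).
Occurs check fails: A occurs in q(A,e); the equation A ≐ q(A,e) has no finite solution.

NO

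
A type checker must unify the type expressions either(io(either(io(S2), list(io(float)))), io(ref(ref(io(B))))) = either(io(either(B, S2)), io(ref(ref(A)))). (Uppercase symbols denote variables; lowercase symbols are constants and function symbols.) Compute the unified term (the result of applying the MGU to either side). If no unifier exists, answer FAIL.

Decompose either/2: io(either(io(S2), list(io(float)))) = io(either(B, S2)),  io(ref(ref(io(B)))) = io(ref(ref(A))).
Decompose io/1: either(io(S2), list(io(float))) = either(B, S2).
Decompose either/2: io(S2) = B,  list(io(float)) = S2.
Bind B := io(S2); substituting into the one remaining equation that mentions B gives: io(ref(ref(io(io(S2))))) = io(ref(ref(A))).
Bind S2 := list(io(float)); substituting into the remaining equation gives: io(ref(ref(io(io(list(io(float))))))) = io(ref(ref(A))). Substituting into the earlier binding gives B := io(list(io(float))).
Decompose io/1: ref(ref(io(io(list(io(float)))))) = ref(ref(A)).
Decompose ref/1: ref(io(io(list(io(float))))) = ref(A).
Decompose ref/1: io(io(list(io(float)))) = A.
Bind A := io(io(list(io(float)))).
Applying the MGU to either side gives either(io(either(io(list(io(float))), list(io(float)))), io(ref(ref(io(io(list(io(float)))))))).

either(io(either(io(list(io(float))), list(io(float)))), io(ref(ref(io(io(list(io(float))))))))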